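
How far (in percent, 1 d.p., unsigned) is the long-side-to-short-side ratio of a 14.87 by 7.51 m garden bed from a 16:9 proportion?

Ratio = 14.87 / 7.51 ≈ 1.9800.
Ideal 16:9 ≈ 1.7778. |1.9800 − 1.7778| / 1.7778 ≈ 11.37% → 11.4%.

11.4%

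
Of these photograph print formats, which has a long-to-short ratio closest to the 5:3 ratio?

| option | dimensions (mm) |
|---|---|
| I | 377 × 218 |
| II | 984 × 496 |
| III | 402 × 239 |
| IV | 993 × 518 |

Target 5:3 ≈ 1.667.
I: 1.729 (Δ0.062)  II: 1.984 (Δ0.317)  III: 1.682 (Δ0.015)  IV: 1.917 (Δ0.250)

III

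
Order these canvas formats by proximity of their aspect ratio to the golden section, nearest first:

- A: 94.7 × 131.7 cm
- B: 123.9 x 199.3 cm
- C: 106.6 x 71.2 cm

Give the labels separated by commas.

B, C, A

A: 131.7/94.7 ≈ 1.391 → |1.391 − 1.618| = 0.227
B: 199.3/123.9 ≈ 1.609 → |1.609 − 1.618| = 0.009
C: 106.6/71.2 ≈ 1.497 → |1.497 − 1.618| = 0.121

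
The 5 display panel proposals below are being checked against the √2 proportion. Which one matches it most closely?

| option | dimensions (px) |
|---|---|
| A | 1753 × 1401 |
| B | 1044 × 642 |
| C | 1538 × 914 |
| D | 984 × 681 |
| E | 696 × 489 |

E

Ratios (long/short): A ≈ 1.251; B ≈ 1.626; C ≈ 1.683; D ≈ 1.445; E ≈ 1.423.
root-2 ≈ 1.414; option E is nearest (Δ 0.009).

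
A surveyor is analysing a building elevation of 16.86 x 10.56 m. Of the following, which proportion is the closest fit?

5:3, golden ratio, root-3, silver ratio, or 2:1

16.86/10.56 ≈ 1.597. Nearest candidates are golden ratio (1.618, off by 0.021) and 5:3 (1.667, off by 0.070).

golden ratio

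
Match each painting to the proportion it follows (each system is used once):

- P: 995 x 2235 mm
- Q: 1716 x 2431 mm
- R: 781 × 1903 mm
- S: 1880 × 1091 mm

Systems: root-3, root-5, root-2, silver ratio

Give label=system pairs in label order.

Ratios: P ≈ 2.246; Q ≈ 1.417; R ≈ 2.437; S ≈ 1.723.
Targets: root-3 ≈ 1.732; root-5 ≈ 2.236; root-2 ≈ 1.414; silver ratio ≈ 2.414.

P=root-5, Q=root-2, R=silver ratio, S=root-3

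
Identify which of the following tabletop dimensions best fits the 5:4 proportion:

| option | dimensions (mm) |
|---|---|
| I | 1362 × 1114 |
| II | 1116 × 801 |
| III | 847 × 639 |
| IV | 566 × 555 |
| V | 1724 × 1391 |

Target 5:4 ≈ 1.250.
I: 1.223 (Δ0.027)  II: 1.393 (Δ0.143)  III: 1.326 (Δ0.076)  IV: 1.020 (Δ0.230)  V: 1.239 (Δ0.011)

V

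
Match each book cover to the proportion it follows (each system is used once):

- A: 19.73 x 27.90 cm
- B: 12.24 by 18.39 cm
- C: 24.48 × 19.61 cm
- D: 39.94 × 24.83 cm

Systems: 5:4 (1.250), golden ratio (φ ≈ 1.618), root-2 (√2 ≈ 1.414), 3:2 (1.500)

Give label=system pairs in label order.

Ratios: A ≈ 1.414; B ≈ 1.502; C ≈ 1.248; D ≈ 1.609.
Targets: 5:4 ≈ 1.250; golden ratio ≈ 1.618; root-2 ≈ 1.414; 3:2 ≈ 1.500.

A=root-2, B=3:2, C=5:4, D=golden ratio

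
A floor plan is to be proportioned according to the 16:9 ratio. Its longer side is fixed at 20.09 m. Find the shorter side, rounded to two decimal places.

16:9 ≈ 1.77778.
Shorter side = 20.09 ÷ 1.77778 ≈ 11.3006 → 11.30 m.

11.30 m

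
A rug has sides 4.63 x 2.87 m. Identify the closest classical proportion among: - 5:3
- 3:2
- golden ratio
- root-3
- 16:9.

Ratio = 4.63 / 2.87 ≈ 1.613.
Distances: 5:3 1.667 (Δ 0.054); 3:2 1.500 (Δ 0.113); golden ratio 1.618 (Δ 0.005); root-3 1.732 (Δ 0.119); 16:9 1.778 (Δ 0.165).

golden ratio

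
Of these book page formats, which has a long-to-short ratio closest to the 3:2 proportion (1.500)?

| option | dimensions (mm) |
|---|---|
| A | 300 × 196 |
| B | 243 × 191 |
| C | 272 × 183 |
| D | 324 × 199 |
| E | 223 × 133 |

C

Target 3:2 ≈ 1.500.
A: 1.531 (Δ0.031)  B: 1.272 (Δ0.228)  C: 1.486 (Δ0.014)  D: 1.628 (Δ0.128)  E: 1.677 (Δ0.177)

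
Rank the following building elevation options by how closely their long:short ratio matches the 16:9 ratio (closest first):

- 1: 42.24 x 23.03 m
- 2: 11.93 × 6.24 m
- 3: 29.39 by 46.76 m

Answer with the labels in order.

1, 2, 3

Ratios: 1 = 42.24 / 23.03 ≈ 1.834; 2 = 11.93 / 6.24 ≈ 1.912; 3 = 46.76 / 29.39 ≈ 1.591.
|Δ from 1.778|: 1 0.056; 2 0.134; 3 0.187.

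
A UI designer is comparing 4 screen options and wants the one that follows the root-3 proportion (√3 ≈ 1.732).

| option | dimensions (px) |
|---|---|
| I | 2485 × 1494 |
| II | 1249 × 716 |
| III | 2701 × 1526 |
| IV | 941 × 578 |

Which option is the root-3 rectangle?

Ratios (long/short): I ≈ 1.663; II ≈ 1.744; III ≈ 1.770; IV ≈ 1.628.
root-3 ≈ 1.732; option II is nearest (Δ 0.012).

II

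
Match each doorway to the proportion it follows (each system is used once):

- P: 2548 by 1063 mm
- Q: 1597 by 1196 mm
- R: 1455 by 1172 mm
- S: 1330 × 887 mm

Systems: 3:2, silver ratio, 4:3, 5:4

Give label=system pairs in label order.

Ratios: P ≈ 2.397; Q ≈ 1.335; R ≈ 1.241; S ≈ 1.499.
Targets: 3:2 ≈ 1.500; silver ratio ≈ 2.414; 4:3 ≈ 1.333; 5:4 ≈ 1.250.

P=silver ratio, Q=4:3, R=5:4, S=3:2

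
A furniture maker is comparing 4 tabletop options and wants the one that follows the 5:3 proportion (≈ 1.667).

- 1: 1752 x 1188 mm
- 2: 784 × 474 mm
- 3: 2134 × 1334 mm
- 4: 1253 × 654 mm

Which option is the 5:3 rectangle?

Target 5:3 ≈ 1.667.
1: 1.475 (Δ0.192)  2: 1.654 (Δ0.013)  3: 1.600 (Δ0.067)  4: 1.916 (Δ0.249)

2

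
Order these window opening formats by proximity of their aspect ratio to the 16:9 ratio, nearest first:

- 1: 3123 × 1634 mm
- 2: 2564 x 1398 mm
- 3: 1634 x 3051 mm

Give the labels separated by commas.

Ratios: 1 = 3123 / 1634 ≈ 1.911; 2 = 2564 / 1398 ≈ 1.834; 3 = 3051 / 1634 ≈ 1.867.
|Δ from 1.778|: 1 0.133; 2 0.056; 3 0.089.

2, 3, 1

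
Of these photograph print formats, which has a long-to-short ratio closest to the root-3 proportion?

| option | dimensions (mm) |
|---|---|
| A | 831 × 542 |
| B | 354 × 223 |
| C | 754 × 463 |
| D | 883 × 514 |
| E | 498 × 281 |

D

Target root-3 ≈ 1.732.
A: 1.533 (Δ0.199)  B: 1.587 (Δ0.145)  C: 1.629 (Δ0.103)  D: 1.718 (Δ0.014)  E: 1.772 (Δ0.040)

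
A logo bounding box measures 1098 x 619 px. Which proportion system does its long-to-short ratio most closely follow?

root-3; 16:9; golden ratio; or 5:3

1098/619 ≈ 1.774. Nearest candidates are 16:9 (1.778, off by 0.004) and root-3 (1.732, off by 0.042).

16:9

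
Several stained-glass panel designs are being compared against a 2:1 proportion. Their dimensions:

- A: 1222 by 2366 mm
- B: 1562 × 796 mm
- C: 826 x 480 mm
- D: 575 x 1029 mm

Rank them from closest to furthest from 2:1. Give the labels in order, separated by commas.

B, A, D, C

A: 2366/1222 ≈ 1.936 → |1.936 − 2.000| = 0.064
B: 1562/796 ≈ 1.962 → |1.962 − 2.000| = 0.038
C: 826/480 ≈ 1.721 → |1.721 − 2.000| = 0.279
D: 1029/575 ≈ 1.790 → |1.790 − 2.000| = 0.210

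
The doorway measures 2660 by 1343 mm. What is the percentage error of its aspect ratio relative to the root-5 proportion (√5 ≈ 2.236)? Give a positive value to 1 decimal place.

Ratio = 2660 / 1343 ≈ 1.9806.
Ideal root-5 ≈ 2.2361. |1.9806 − 2.2361| / 2.2361 ≈ 11.43% → 11.4%.

11.4%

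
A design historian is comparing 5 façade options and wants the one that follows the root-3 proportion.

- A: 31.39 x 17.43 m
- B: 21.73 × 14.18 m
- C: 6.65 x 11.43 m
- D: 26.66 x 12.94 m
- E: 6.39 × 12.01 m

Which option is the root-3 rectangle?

C

Ratios (long/short): A ≈ 1.801; B ≈ 1.532; C ≈ 1.719; D ≈ 2.060; E ≈ 1.879.
root-3 ≈ 1.732; option C is nearest (Δ 0.013).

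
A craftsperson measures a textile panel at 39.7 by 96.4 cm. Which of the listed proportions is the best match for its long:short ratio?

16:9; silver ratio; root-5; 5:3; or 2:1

96.4/39.7 ≈ 2.428. Nearest candidates are silver ratio (2.414, off by 0.014) and root-5 (2.236, off by 0.192).

silver ratio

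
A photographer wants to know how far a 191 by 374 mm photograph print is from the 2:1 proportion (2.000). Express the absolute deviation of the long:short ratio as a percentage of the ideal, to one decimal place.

Ratio = 374 / 191 ≈ 1.9581.
Ideal 2:1 = 2.0000. |1.9581 − 2.0000| / 2.0000 ≈ 2.10% → 2.1%.

2.1%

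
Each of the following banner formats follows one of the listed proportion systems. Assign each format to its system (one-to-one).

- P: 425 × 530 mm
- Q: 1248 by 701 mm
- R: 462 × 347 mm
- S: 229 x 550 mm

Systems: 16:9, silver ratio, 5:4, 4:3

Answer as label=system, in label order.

P=5:4, Q=16:9, R=4:3, S=silver ratio

Ratios: P ≈ 1.247; Q ≈ 1.780; R ≈ 1.331; S ≈ 2.402.
Targets: 16:9 ≈ 1.778; silver ratio ≈ 2.414; 5:4 ≈ 1.250; 4:3 ≈ 1.333.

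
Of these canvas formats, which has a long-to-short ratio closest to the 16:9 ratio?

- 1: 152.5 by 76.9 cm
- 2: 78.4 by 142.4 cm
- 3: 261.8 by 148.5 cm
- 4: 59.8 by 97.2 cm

3

Ratios (long/short): 1 ≈ 1.983; 2 ≈ 1.816; 3 ≈ 1.763; 4 ≈ 1.625.
16:9 ≈ 1.778; option 3 is nearest (Δ 0.015).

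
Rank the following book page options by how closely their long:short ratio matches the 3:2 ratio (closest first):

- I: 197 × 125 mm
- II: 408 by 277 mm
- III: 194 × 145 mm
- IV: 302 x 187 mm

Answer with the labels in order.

I: 197/125 ≈ 1.576 → |1.576 − 1.500| = 0.076
II: 408/277 ≈ 1.473 → |1.473 − 1.500| = 0.027
III: 194/145 ≈ 1.338 → |1.338 − 1.500| = 0.162
IV: 302/187 ≈ 1.615 → |1.615 − 1.500| = 0.115

II, I, IV, III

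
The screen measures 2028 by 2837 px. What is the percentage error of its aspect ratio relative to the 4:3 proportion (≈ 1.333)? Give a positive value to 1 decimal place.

Ratio = 2837 / 2028 ≈ 1.3989.
Ideal 4:3 ≈ 1.3333. |1.3989 − 1.3333| / 1.3333 ≈ 4.92% → 4.9%.

4.9%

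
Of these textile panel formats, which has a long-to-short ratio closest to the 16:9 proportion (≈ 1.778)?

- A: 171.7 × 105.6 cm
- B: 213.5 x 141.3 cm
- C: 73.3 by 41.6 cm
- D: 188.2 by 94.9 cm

Ratios (long/short): A ≈ 1.626; B ≈ 1.511; C ≈ 1.762; D ≈ 1.983.
16:9 ≈ 1.778; option C is nearest (Δ 0.016).

C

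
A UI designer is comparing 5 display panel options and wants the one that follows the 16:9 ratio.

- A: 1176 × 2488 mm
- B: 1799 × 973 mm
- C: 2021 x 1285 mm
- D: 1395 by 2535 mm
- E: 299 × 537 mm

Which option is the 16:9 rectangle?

Target 16:9 ≈ 1.778.
A: 2.116 (Δ0.338)  B: 1.849 (Δ0.071)  C: 1.573 (Δ0.205)  D: 1.817 (Δ0.039)  E: 1.796 (Δ0.018)

E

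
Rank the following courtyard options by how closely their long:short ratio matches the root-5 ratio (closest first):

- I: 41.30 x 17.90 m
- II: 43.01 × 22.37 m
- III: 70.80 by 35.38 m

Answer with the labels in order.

I: 41.30/17.90 ≈ 2.307 → |2.307 − 2.236| = 0.071
II: 43.01/22.37 ≈ 1.923 → |1.923 − 2.236| = 0.313
III: 70.80/35.38 ≈ 2.001 → |2.001 − 2.236| = 0.235

I, III, II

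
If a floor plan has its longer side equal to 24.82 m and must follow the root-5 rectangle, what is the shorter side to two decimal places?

root-5 ≈ 2.23607.
Shorter side = 24.82 ÷ 2.23607 ≈ 11.0998 → 11.10 m.

11.10 m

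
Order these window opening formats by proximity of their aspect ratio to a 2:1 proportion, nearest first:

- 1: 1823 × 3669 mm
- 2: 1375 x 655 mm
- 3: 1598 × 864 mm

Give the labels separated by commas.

1, 2, 3

1: 3669/1823 ≈ 2.013 → |2.013 − 2.000| = 0.013
2: 1375/655 ≈ 2.099 → |2.099 − 2.000| = 0.099
3: 1598/864 ≈ 1.850 → |1.850 − 2.000| = 0.150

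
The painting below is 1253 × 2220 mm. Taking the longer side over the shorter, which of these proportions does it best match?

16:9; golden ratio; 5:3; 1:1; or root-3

Ratio = 2220 / 1253 ≈ 1.772.
Distances: 16:9 1.778 (Δ 0.006); golden ratio 1.618 (Δ 0.154); 5:3 1.667 (Δ 0.105); 1:1 1.000 (Δ 0.772); root-3 1.732 (Δ 0.040).

16:9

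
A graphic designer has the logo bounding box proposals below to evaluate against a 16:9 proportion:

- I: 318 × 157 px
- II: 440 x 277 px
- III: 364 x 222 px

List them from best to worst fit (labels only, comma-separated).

Ratios: I = 318 / 157 ≈ 2.025; II = 440 / 277 ≈ 1.588; III = 364 / 222 ≈ 1.640.
|Δ from 1.778|: I 0.247; II 0.190; III 0.138.

III, II, I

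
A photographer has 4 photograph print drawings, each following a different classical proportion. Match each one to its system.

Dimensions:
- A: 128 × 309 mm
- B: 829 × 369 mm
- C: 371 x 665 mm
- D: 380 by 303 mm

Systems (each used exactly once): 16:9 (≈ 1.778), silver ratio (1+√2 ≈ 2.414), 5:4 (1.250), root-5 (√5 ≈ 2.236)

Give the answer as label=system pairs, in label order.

A=silver ratio, B=root-5, C=16:9, D=5:4

A = 309/128 ≈ 2.414 → silver ratio (2.414)
B = 829/369 ≈ 2.247 → root-5 (2.236)
C = 665/371 ≈ 1.792 → 16:9 (1.778)
D = 380/303 ≈ 1.254 → 5:4 (1.250)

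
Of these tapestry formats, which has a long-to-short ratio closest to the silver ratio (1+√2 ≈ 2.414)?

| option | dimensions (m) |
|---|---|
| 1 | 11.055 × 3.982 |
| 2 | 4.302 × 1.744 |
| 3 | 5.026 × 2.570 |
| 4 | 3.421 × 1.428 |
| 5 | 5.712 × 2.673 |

4

Target silver ratio ≈ 2.414.
1: 2.776 (Δ0.362)  2: 2.467 (Δ0.053)  3: 1.956 (Δ0.458)  4: 2.396 (Δ0.018)  5: 2.137 (Δ0.277)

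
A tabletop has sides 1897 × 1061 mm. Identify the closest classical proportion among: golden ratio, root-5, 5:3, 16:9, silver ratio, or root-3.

Ratio = 1897 / 1061 ≈ 1.788.
Distances: golden ratio 1.618 (Δ 0.170); root-5 2.236 (Δ 0.448); 5:3 1.667 (Δ 0.121); 16:9 1.778 (Δ 0.010); silver ratio 2.414 (Δ 0.626); root-3 1.732 (Δ 0.056).

16:9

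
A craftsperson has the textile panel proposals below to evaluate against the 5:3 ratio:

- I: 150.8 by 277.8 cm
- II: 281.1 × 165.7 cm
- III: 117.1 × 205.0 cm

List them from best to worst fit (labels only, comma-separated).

Ratios: I = 277.8 / 150.8 ≈ 1.842; II = 281.1 / 165.7 ≈ 1.696; III = 205.0 / 117.1 ≈ 1.751.
|Δ from 1.667|: I 0.175; II 0.029; III 0.084.

II, III, I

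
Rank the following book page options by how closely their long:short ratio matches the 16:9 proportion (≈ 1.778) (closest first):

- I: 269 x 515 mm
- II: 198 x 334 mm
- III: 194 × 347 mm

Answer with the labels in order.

III, II, I

I: 515/269 ≈ 1.914 → |1.914 − 1.778| = 0.136
II: 334/198 ≈ 1.687 → |1.687 − 1.778| = 0.091
III: 347/194 ≈ 1.789 → |1.789 − 1.778| = 0.011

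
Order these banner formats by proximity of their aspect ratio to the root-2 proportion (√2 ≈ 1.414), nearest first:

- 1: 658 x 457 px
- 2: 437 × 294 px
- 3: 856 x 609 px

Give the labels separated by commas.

1: 658/457 ≈ 1.440 → |1.440 − 1.414| = 0.026
2: 437/294 ≈ 1.486 → |1.486 − 1.414| = 0.072
3: 856/609 ≈ 1.406 → |1.406 − 1.414| = 0.008

3, 1, 2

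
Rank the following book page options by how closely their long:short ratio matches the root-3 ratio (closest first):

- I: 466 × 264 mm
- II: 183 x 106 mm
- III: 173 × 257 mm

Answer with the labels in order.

Ratios: I = 466 / 264 ≈ 1.765; II = 183 / 106 ≈ 1.726; III = 257 / 173 ≈ 1.486.
|Δ from 1.732|: I 0.033; II 0.006; III 0.246.

II, I, III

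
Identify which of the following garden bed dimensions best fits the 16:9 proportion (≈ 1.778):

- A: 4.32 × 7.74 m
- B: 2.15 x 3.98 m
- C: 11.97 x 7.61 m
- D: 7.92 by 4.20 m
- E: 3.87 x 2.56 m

Target 16:9 ≈ 1.778.
A: 1.792 (Δ0.014)  B: 1.851 (Δ0.073)  C: 1.573 (Δ0.205)  D: 1.886 (Δ0.108)  E: 1.512 (Δ0.266)

A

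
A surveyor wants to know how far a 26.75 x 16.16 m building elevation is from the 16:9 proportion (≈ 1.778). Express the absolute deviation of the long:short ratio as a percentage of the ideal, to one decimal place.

6.9%

Ratio = 26.75 / 16.16 ≈ 1.6553.
Ideal 16:9 ≈ 1.7778. |1.6553 − 1.7778| / 1.7778 ≈ 6.89% → 6.9%.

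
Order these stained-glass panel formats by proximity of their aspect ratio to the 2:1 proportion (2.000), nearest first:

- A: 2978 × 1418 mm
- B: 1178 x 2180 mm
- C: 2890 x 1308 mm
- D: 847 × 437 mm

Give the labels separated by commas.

Ratios: A = 2978 / 1418 ≈ 2.100; B = 2180 / 1178 ≈ 1.851; C = 2890 / 1308 ≈ 2.209; D = 847 / 437 ≈ 1.938.
|Δ from 2.000|: A 0.100; B 0.149; C 0.209; D 0.062.

D, A, B, C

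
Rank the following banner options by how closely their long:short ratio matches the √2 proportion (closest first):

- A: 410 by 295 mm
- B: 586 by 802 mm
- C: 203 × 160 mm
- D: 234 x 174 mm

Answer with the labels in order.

Ratios: A = 410 / 295 ≈ 1.390; B = 802 / 586 ≈ 1.369; C = 203 / 160 ≈ 1.269; D = 234 / 174 ≈ 1.345.
|Δ from 1.414|: A 0.024; B 0.045; C 0.145; D 0.069.

A, B, D, C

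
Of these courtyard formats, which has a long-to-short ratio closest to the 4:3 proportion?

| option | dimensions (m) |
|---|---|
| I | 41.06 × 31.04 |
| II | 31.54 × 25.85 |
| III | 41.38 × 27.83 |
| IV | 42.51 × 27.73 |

Target 4:3 ≈ 1.333.
I: 1.323 (Δ0.010)  II: 1.220 (Δ0.113)  III: 1.487 (Δ0.154)  IV: 1.533 (Δ0.200)

I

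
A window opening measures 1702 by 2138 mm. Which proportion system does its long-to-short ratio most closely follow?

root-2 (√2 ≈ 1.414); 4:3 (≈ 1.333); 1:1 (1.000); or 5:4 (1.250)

5:4

2138/1702 ≈ 1.256. Nearest candidates are 5:4 (1.250, off by 0.006) and 4:3 (1.333, off by 0.077).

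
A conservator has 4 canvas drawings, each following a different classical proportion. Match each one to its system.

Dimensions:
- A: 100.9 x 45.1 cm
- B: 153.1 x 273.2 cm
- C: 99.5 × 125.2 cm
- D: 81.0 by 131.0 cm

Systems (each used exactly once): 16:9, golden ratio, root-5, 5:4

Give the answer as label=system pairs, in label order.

A = 100.9/45.1 ≈ 2.237 → root-5 (2.236)
B = 273.2/153.1 ≈ 1.784 → 16:9 (1.778)
C = 125.2/99.5 ≈ 1.258 → 5:4 (1.250)
D = 131.0/81.0 ≈ 1.617 → golden ratio (1.618)

A=root-5, B=16:9, C=5:4, D=golden ratio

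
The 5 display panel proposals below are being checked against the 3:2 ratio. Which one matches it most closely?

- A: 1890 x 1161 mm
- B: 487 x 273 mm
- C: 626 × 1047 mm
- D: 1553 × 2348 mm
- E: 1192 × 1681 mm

Ratios (long/short): A ≈ 1.628; B ≈ 1.784; C ≈ 1.673; D ≈ 1.512; E ≈ 1.410.
3:2 ≈ 1.500; option D is nearest (Δ 0.012).

D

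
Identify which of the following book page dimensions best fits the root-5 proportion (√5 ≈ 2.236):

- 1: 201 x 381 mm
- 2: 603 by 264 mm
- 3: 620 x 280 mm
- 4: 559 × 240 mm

Ratios (long/short): 1 ≈ 1.896; 2 ≈ 2.284; 3 ≈ 2.214; 4 ≈ 2.329.
root-5 ≈ 2.236; option 3 is nearest (Δ 0.022).

3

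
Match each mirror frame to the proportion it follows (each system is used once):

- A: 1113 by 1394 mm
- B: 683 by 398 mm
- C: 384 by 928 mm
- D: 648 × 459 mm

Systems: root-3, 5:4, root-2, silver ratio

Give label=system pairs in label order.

A=5:4, B=root-3, C=silver ratio, D=root-2

Ratios: A ≈ 1.252; B ≈ 1.716; C ≈ 2.417; D ≈ 1.412.
Targets: root-3 ≈ 1.732; 5:4 ≈ 1.250; root-2 ≈ 1.414; silver ratio ≈ 2.414.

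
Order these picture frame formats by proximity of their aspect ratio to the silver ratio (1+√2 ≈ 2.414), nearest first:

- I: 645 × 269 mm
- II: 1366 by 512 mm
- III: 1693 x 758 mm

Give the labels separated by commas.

Ratios: I = 645 / 269 ≈ 2.398; II = 1366 / 512 ≈ 2.668; III = 1693 / 758 ≈ 2.234.
|Δ from 2.414|: I 0.016; II 0.254; III 0.180.

I, III, II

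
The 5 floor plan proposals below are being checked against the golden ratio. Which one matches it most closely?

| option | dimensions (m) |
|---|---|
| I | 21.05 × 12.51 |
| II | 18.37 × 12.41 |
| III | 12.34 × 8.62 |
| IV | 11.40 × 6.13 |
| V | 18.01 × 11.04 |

V

Ratios (long/short): I ≈ 1.683; II ≈ 1.480; III ≈ 1.432; IV ≈ 1.860; V ≈ 1.631.
golden ratio ≈ 1.618; option V is nearest (Δ 0.013).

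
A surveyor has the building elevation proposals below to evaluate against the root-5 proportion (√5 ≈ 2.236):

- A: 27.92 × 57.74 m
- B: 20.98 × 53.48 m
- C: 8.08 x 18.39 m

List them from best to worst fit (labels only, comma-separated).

C, A, B

Ratios: A = 57.74 / 27.92 ≈ 2.068; B = 53.48 / 20.98 ≈ 2.549; C = 18.39 / 8.08 ≈ 2.276.
|Δ from 2.236|: A 0.168; B 0.313; C 0.040.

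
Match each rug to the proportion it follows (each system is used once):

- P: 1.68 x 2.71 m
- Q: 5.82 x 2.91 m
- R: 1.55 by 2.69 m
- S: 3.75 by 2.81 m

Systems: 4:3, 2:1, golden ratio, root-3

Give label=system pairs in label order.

Ratios: P ≈ 1.613; Q ≈ 2.000; R ≈ 1.735; S ≈ 1.335.
Targets: 4:3 ≈ 1.333; 2:1 ≈ 2.000; golden ratio ≈ 1.618; root-3 ≈ 1.732.

P=golden ratio, Q=2:1, R=root-3, S=4:3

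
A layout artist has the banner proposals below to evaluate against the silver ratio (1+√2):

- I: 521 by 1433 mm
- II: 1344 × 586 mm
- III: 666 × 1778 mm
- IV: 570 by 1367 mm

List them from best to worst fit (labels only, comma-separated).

IV, II, III, I

I: 1433/521 ≈ 2.750 → |2.750 − 2.414| = 0.336
II: 1344/586 ≈ 2.294 → |2.294 − 2.414| = 0.120
III: 1778/666 ≈ 2.670 → |2.670 − 2.414| = 0.256
IV: 1367/570 ≈ 2.398 → |2.398 − 2.414| = 0.016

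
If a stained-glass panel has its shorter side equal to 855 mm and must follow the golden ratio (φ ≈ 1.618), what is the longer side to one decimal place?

1383.4 mm

golden ratio ≈ 1.61803.
Longer side = 855 × 1.61803 ≈ 1383.416 → 1383.4 mm.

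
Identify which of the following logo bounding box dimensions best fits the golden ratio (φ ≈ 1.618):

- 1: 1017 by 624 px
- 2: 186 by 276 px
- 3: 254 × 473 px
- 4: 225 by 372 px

1

Target golden ratio ≈ 1.618.
1: 1.630 (Δ0.012)  2: 1.484 (Δ0.134)  3: 1.862 (Δ0.244)  4: 1.653 (Δ0.035)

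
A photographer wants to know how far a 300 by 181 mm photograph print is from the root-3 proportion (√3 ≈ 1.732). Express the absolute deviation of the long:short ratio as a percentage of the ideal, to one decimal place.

4.3%

Ratio = 300 / 181 ≈ 1.6575.
Ideal root-3 ≈ 1.7321. |1.6575 − 1.7321| / 1.7321 ≈ 4.31% → 4.3%.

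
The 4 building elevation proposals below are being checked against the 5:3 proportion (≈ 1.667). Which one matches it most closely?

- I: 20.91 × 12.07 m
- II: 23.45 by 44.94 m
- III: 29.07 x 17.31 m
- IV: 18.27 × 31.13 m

III

Target 5:3 ≈ 1.667.
I: 1.732 (Δ0.065)  II: 1.916 (Δ0.249)  III: 1.679 (Δ0.012)  IV: 1.704 (Δ0.037)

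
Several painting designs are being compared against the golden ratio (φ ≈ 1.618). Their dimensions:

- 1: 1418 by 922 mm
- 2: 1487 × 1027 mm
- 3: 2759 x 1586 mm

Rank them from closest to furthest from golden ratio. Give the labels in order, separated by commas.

1, 3, 2

Ratios: 1 = 1418 / 922 ≈ 1.538; 2 = 1487 / 1027 ≈ 1.448; 3 = 2759 / 1586 ≈ 1.740.
|Δ from 1.618|: 1 0.080; 2 0.170; 3 0.122.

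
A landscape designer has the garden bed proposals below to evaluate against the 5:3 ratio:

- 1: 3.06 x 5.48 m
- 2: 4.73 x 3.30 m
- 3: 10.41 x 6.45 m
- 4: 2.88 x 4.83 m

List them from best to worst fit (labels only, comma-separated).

1: 5.48/3.06 ≈ 1.791 → |1.791 − 1.667| = 0.124
2: 4.73/3.30 ≈ 1.433 → |1.433 − 1.667| = 0.234
3: 10.41/6.45 ≈ 1.614 → |1.614 − 1.667| = 0.053
4: 4.83/2.88 ≈ 1.677 → |1.677 − 1.667| = 0.010

4, 3, 1, 2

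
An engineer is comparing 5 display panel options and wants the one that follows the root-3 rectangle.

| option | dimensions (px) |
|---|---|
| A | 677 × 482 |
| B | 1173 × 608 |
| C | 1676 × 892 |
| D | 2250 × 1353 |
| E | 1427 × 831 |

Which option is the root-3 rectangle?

E

Target root-3 ≈ 1.732.
A: 1.405 (Δ0.327)  B: 1.929 (Δ0.197)  C: 1.879 (Δ0.147)  D: 1.663 (Δ0.069)  E: 1.717 (Δ0.015)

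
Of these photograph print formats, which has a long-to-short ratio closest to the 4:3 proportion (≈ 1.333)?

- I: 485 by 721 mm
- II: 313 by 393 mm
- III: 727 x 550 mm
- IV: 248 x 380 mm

III

Ratios (long/short): I ≈ 1.487; II ≈ 1.256; III ≈ 1.322; IV ≈ 1.532.
4:3 ≈ 1.333; option III is nearest (Δ 0.011).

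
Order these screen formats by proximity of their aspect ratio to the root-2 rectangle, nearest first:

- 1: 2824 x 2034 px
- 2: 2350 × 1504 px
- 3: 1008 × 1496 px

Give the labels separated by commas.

1, 3, 2

Ratios: 1 = 2824 / 2034 ≈ 1.388; 2 = 2350 / 1504 ≈ 1.562; 3 = 1496 / 1008 ≈ 1.484.
|Δ from 1.414|: 1 0.026; 2 0.148; 3 0.070.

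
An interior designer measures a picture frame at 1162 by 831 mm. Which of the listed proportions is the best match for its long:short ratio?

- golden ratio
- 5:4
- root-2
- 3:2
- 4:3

root-2

1162/831 ≈ 1.398. Nearest candidates are root-2 (1.414, off by 0.016) and 4:3 (1.333, off by 0.065).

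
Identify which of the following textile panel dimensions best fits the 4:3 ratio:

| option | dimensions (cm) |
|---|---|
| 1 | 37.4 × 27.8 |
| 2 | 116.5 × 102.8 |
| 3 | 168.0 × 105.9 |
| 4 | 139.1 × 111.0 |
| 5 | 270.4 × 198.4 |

Target 4:3 ≈ 1.333.
1: 1.345 (Δ0.012)  2: 1.133 (Δ0.200)  3: 1.586 (Δ0.253)  4: 1.253 (Δ0.080)  5: 1.363 (Δ0.030)

1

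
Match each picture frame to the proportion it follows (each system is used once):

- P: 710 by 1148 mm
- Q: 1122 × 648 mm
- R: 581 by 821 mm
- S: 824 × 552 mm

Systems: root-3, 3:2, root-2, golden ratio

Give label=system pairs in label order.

P=golden ratio, Q=root-3, R=root-2, S=3:2

Ratios: P ≈ 1.617; Q ≈ 1.731; R ≈ 1.413; S ≈ 1.493.
Targets: root-3 ≈ 1.732; 3:2 ≈ 1.500; root-2 ≈ 1.414; golden ratio ≈ 1.618.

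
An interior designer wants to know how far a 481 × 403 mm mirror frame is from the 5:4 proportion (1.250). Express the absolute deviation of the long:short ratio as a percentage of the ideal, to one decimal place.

4.5%

Ratio = 481 / 403 ≈ 1.1935.
Ideal 5:4 = 1.2500. |1.1935 − 1.2500| / 1.2500 ≈ 4.52% → 4.5%.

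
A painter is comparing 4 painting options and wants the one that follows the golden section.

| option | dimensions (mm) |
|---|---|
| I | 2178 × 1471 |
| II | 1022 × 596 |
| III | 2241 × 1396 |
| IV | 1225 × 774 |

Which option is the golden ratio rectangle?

Target golden ratio ≈ 1.618.
I: 1.481 (Δ0.137)  II: 1.715 (Δ0.097)  III: 1.605 (Δ0.013)  IV: 1.583 (Δ0.035)

III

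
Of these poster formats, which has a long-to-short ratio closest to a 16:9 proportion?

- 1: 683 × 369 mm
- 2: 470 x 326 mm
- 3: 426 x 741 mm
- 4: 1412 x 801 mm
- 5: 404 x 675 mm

4

Ratios (long/short): 1 ≈ 1.851; 2 ≈ 1.442; 3 ≈ 1.739; 4 ≈ 1.763; 5 ≈ 1.671.
16:9 ≈ 1.778; option 4 is nearest (Δ 0.015).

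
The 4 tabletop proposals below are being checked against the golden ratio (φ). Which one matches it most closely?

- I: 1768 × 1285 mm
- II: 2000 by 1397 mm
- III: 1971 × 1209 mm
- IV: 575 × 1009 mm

III

Ratios (long/short): I ≈ 1.376; II ≈ 1.432; III ≈ 1.630; IV ≈ 1.755.
golden ratio ≈ 1.618; option III is nearest (Δ 0.012).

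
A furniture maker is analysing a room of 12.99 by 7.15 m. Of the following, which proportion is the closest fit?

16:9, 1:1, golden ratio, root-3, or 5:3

12.99/7.15 ≈ 1.817. Nearest candidates are 16:9 (1.778, off by 0.039) and root-3 (1.732, off by 0.085).

16:9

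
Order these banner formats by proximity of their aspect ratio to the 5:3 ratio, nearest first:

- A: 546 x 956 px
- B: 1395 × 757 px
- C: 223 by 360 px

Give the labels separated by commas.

A: 956/546 ≈ 1.751 → |1.751 − 1.667| = 0.084
B: 1395/757 ≈ 1.843 → |1.843 − 1.667| = 0.176
C: 360/223 ≈ 1.614 → |1.614 − 1.667| = 0.053

C, A, B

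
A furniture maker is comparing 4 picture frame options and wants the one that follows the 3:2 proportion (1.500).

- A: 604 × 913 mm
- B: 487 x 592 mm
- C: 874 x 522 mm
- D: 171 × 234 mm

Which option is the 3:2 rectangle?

Target 3:2 ≈ 1.500.
A: 1.512 (Δ0.012)  B: 1.216 (Δ0.284)  C: 1.674 (Δ0.174)  D: 1.368 (Δ0.132)

A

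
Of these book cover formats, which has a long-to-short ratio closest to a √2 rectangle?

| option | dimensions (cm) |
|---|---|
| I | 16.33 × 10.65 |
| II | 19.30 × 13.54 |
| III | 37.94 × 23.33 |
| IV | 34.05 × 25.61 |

Target root-2 ≈ 1.414.
I: 1.533 (Δ0.119)  II: 1.425 (Δ0.011)  III: 1.626 (Δ0.212)  IV: 1.330 (Δ0.084)

II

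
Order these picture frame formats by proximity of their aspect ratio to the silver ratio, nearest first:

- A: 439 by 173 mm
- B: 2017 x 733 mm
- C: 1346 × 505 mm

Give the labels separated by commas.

A, C, B

A: 439/173 ≈ 2.538 → |2.538 − 2.414| = 0.124
B: 2017/733 ≈ 2.752 → |2.752 − 2.414| = 0.338
C: 1346/505 ≈ 2.665 → |2.665 − 2.414| = 0.251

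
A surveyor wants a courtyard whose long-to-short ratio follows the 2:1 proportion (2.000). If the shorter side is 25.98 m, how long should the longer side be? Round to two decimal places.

51.96 m

2:1 = 2.00000.
Longer side = 25.98 × 2.00000 ≈ 51.9600 → 51.96 m.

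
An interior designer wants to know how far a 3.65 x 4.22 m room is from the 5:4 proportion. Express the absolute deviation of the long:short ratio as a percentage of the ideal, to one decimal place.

7.5%

Ratio = 4.22 / 3.65 ≈ 1.1562.
Ideal 5:4 = 1.2500. |1.1562 − 1.2500| / 1.2500 ≈ 7.50% → 7.5%.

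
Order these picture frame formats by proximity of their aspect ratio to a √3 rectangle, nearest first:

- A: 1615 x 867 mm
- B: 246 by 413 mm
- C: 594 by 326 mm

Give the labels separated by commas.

Ratios: A = 1615 / 867 ≈ 1.863; B = 413 / 246 ≈ 1.679; C = 594 / 326 ≈ 1.822.
|Δ from 1.732|: A 0.131; B 0.053; C 0.090.

B, C, A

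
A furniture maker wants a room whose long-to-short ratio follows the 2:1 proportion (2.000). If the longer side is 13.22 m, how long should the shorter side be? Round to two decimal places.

6.61 m

2:1 = 2.00000.
Shorter side = 13.22 ÷ 2.00000 ≈ 6.6100 → 6.61 m.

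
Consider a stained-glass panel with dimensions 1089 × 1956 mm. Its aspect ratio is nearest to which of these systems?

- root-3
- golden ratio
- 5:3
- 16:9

Ratio = 1956 / 1089 ≈ 1.796.
Distances: root-3 1.732 (Δ 0.064); golden ratio 1.618 (Δ 0.178); 5:3 1.667 (Δ 0.129); 16:9 1.778 (Δ 0.018).

16:9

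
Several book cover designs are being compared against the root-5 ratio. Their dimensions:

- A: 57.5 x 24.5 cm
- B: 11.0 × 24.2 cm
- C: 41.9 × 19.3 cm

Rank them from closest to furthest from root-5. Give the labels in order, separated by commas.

A: 57.5/24.5 ≈ 2.347 → |2.347 − 2.236| = 0.111
B: 24.2/11.0 ≈ 2.200 → |2.200 − 2.236| = 0.036
C: 41.9/19.3 ≈ 2.171 → |2.171 − 2.236| = 0.065

B, C, A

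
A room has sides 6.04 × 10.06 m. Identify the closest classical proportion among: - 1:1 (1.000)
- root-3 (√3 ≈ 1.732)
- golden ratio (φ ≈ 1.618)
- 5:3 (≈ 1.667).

5:3

10.06/6.04 ≈ 1.666. Nearest candidates are 5:3 (1.667, off by 0.001) and golden ratio (1.618, off by 0.048).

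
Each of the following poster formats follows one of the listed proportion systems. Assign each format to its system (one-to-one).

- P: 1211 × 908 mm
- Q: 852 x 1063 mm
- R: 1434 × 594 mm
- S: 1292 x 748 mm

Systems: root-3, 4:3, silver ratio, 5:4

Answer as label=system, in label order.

P=4:3, Q=5:4, R=silver ratio, S=root-3

P = 1211/908 ≈ 1.334 → 4:3 (1.333)
Q = 1063/852 ≈ 1.248 → 5:4 (1.250)
R = 1434/594 ≈ 2.414 → silver ratio (2.414)
S = 1292/748 ≈ 1.727 → root-3 (1.732)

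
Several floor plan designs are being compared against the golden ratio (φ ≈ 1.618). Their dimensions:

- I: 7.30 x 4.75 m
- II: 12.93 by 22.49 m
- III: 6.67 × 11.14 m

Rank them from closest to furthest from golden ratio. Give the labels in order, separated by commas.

III, I, II

Ratios: I = 7.30 / 4.75 ≈ 1.537; II = 22.49 / 12.93 ≈ 1.739; III = 11.14 / 6.67 ≈ 1.670.
|Δ from 1.618|: I 0.081; II 0.121; III 0.052.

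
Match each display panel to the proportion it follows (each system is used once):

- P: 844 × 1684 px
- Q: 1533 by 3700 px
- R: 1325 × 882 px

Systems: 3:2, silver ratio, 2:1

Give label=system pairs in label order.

Ratios: P ≈ 1.995; Q ≈ 2.414; R ≈ 1.502.
Targets: 3:2 ≈ 1.500; silver ratio ≈ 2.414; 2:1 ≈ 2.000.

P=2:1, Q=silver ratio, R=3:2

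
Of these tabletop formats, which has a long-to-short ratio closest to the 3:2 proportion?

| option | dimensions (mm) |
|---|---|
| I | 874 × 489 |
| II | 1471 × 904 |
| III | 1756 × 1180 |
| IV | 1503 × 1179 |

III

Target 3:2 ≈ 1.500.
I: 1.787 (Δ0.287)  II: 1.627 (Δ0.127)  III: 1.488 (Δ0.012)  IV: 1.275 (Δ0.225)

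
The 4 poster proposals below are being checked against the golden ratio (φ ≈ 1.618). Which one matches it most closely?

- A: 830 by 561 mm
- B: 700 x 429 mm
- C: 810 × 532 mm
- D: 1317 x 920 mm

B

Target golden ratio ≈ 1.618.
A: 1.480 (Δ0.138)  B: 1.632 (Δ0.014)  C: 1.523 (Δ0.095)  D: 1.432 (Δ0.186)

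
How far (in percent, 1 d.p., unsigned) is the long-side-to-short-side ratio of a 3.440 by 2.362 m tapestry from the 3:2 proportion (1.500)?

2.9%

Ratio = 3.440 / 2.362 ≈ 1.4564.
Ideal 3:2 = 1.5000. |1.4564 − 1.5000| / 1.5000 ≈ 2.91% → 2.9%.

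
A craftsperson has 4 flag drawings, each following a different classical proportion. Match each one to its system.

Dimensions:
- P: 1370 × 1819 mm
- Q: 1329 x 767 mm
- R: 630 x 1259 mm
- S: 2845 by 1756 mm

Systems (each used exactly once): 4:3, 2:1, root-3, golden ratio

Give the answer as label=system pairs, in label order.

P=4:3, Q=root-3, R=2:1, S=golden ratio

P = 1819/1370 ≈ 1.328 → 4:3 (1.333)
Q = 1329/767 ≈ 1.733 → root-3 (1.732)
R = 1259/630 ≈ 1.998 → 2:1 (2.000)
S = 2845/1756 ≈ 1.620 → golden ratio (1.618)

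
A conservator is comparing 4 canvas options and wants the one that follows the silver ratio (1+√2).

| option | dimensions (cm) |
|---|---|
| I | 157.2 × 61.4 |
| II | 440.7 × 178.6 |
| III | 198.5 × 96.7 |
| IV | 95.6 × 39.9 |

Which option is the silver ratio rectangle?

Ratios (long/short): I ≈ 2.560; II ≈ 2.468; III ≈ 2.053; IV ≈ 2.396.
silver ratio ≈ 2.414; option IV is nearest (Δ 0.018).

IV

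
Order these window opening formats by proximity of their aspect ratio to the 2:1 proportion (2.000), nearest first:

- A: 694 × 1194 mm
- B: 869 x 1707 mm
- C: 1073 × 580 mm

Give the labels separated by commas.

B, C, A

A: 1194/694 ≈ 1.720 → |1.720 − 2.000| = 0.280
B: 1707/869 ≈ 1.964 → |1.964 − 2.000| = 0.036
C: 1073/580 ≈ 1.850 → |1.850 − 2.000| = 0.150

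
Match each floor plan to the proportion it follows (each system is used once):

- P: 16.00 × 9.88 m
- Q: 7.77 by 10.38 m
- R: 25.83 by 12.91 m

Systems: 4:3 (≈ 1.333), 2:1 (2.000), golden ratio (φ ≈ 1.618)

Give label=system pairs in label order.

P = 16.00/9.88 ≈ 1.619 → golden ratio (1.618)
Q = 10.38/7.77 ≈ 1.336 → 4:3 (1.333)
R = 25.83/12.91 ≈ 2.001 → 2:1 (2.000)

P=golden ratio, Q=4:3, R=2:1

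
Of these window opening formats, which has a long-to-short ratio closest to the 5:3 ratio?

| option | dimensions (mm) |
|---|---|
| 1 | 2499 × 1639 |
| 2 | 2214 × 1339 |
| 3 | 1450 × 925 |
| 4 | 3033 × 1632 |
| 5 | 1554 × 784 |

2

Ratios (long/short): 1 ≈ 1.525; 2 ≈ 1.653; 3 ≈ 1.568; 4 ≈ 1.858; 5 ≈ 1.982.
5:3 ≈ 1.667; option 2 is nearest (Δ 0.014).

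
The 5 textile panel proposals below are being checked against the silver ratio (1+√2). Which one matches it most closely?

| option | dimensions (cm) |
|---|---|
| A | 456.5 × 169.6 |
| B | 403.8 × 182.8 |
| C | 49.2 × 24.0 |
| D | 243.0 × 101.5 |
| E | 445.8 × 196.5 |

D

Ratios (long/short): A ≈ 2.692; B ≈ 2.209; C ≈ 2.050; D ≈ 2.394; E ≈ 2.269.
silver ratio ≈ 2.414; option D is nearest (Δ 0.020).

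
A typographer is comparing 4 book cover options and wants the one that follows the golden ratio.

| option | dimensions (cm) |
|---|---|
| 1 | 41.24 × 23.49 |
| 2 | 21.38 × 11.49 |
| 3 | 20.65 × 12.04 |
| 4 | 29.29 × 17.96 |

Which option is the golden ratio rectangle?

Target golden ratio ≈ 1.618.
1: 1.756 (Δ0.138)  2: 1.861 (Δ0.243)  3: 1.715 (Δ0.097)  4: 1.631 (Δ0.013)

4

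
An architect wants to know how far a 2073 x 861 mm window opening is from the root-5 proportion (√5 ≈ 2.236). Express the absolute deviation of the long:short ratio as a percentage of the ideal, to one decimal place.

Ratio = 2073 / 861 ≈ 2.4077.
Ideal root-5 ≈ 2.2361. |2.4077 − 2.2361| / 2.2361 ≈ 7.67% → 7.7%.

7.7%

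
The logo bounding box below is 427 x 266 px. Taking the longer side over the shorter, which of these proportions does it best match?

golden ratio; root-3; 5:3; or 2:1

Ratio = 427 / 266 ≈ 1.605.
Distances: golden ratio 1.618 (Δ 0.013); root-3 1.732 (Δ 0.127); 5:3 1.667 (Δ 0.062); 2:1 2.000 (Δ 0.395).

golden ratio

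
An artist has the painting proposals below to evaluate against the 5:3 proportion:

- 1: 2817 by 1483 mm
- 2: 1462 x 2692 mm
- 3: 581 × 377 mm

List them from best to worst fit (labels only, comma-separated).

1: 2817/1483 ≈ 1.900 → |1.900 − 1.667| = 0.233
2: 2692/1462 ≈ 1.841 → |1.841 − 1.667| = 0.174
3: 581/377 ≈ 1.541 → |1.541 − 1.667| = 0.126

3, 2, 1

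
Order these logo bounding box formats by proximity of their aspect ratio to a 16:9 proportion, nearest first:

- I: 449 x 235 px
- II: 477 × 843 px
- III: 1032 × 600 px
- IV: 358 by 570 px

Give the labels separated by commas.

I: 449/235 ≈ 1.911 → |1.911 − 1.778| = 0.133
II: 843/477 ≈ 1.767 → |1.767 − 1.778| = 0.011
III: 1032/600 ≈ 1.720 → |1.720 − 1.778| = 0.058
IV: 570/358 ≈ 1.592 → |1.592 − 1.778| = 0.186

II, III, I, IV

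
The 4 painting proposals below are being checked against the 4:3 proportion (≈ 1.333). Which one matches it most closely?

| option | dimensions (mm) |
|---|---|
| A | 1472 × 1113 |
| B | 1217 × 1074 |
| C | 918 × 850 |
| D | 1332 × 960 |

Ratios (long/short): A ≈ 1.323; B ≈ 1.133; C ≈ 1.080; D ≈ 1.387.
4:3 ≈ 1.333; option A is nearest (Δ 0.010).

A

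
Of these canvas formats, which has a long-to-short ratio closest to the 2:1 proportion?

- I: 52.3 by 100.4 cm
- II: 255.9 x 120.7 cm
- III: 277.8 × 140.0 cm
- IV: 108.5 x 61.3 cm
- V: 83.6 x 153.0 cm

Target 2:1 ≈ 2.000.
I: 1.920 (Δ0.080)  II: 2.120 (Δ0.120)  III: 1.984 (Δ0.016)  IV: 1.770 (Δ0.230)  V: 1.830 (Δ0.170)

III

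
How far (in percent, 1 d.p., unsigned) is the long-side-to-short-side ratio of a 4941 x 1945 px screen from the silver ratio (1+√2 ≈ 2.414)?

Ratio = 4941 / 1945 ≈ 2.5404.
Ideal silver ratio ≈ 2.4142. |2.5404 − 2.4142| / 2.4142 ≈ 5.23% → 5.2%.

5.2%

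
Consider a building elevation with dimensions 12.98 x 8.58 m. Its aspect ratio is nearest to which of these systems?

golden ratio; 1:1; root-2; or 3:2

3:2

Ratio = 12.98 / 8.58 ≈ 1.513.
Distances: golden ratio 1.618 (Δ 0.105); 1:1 1.000 (Δ 0.513); root-2 1.414 (Δ 0.099); 3:2 1.500 (Δ 0.013).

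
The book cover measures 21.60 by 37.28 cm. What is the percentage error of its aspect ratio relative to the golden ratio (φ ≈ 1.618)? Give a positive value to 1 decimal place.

6.7%

Ratio = 37.28 / 21.60 ≈ 1.7259.
Ideal golden ratio ≈ 1.6180. |1.7259 − 1.6180| / 1.6180 ≈ 6.67% → 6.7%.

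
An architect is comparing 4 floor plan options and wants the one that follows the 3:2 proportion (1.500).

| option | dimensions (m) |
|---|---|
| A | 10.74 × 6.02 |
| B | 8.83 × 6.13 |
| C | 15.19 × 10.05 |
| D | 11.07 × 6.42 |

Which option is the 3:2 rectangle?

Ratios (long/short): A ≈ 1.784; B ≈ 1.440; C ≈ 1.511; D ≈ 1.724.
3:2 ≈ 1.500; option C is nearest (Δ 0.011).

C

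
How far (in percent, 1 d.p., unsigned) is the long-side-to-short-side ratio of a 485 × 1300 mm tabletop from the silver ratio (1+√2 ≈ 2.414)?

11.0%

Ratio = 1300 / 485 ≈ 2.6804.
Ideal silver ratio ≈ 2.4142. |2.6804 − 2.4142| / 2.4142 ≈ 11.03% → 11.0%.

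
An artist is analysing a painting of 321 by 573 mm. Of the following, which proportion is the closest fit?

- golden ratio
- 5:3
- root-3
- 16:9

16:9

573/321 ≈ 1.785. Nearest candidates are 16:9 (1.778, off by 0.007) and root-3 (1.732, off by 0.053).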